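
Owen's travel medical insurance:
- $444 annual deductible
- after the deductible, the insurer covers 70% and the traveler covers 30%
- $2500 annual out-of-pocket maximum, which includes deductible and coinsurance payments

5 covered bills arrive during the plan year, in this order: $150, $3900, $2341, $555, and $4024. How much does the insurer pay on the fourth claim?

Claim 1 — $150: fully absorbed by the deductible. Cost to traveler: $150. OOP to date $150. Insurer: $150 − $150 = $0.
Claim 2 — $3900: $294 finishes the deductible; $3606 goes to coinsurance; 30% of $3606 = $1081.80. Cost to traveler: $1375.80. OOP to date $1525.80. Plan pays $3900 − $1375.80 = $2524.20.
Claim 3 — $2341: deductible met; 30% of $2341 = $702.30. Traveler pays $702.30; OOP now $2228.10. Plan pays $2341 − $702.30 = $1638.70.
Claim 4 — $555: deductible already satisfied, so traveler's share is 30% × $555 = $166.50. Cost to traveler: $166.50. OOP to date $2394.60. Plan pays $555 − $166.50 = $388.50.

$388.50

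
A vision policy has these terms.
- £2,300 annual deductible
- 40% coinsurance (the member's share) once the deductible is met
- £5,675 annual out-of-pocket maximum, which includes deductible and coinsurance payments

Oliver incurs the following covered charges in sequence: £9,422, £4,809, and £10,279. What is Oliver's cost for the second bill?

#1 (£9,422): £2,300 finishes the deductible; £7,122 goes to coinsurance; member's 40% is £2,848.80. Cost to member: £5,148.80. OOP to date £5,148.80.
#2 (£4,809): deductible met; 40% of £4,809 = £1,923.60. Adding that to £5,148.80 gives £7,072.40, past the £5,675 cap; member pays only £5,675 − £5,148.80 = £526.20.

£526.20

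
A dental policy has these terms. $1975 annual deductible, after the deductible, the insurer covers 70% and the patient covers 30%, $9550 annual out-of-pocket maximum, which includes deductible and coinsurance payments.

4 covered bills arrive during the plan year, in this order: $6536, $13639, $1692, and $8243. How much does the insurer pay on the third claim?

#1 ($6536): $1975 to deductible, leaving $4561; patient's 30% is $1368.30. Cost to patient: $3343.30. OOP to date $3343.30. Insurer: $6536 − $3343.30 = $3192.70.
#2 ($13639): deductible already satisfied, so patient's share is 30% × $13639 = $4091.70. Patient owes $4091.70 (running OOP $7435). Plan pays $13639 − $4091.70 = $9547.30.
#3 ($1692): deductible met; 30% of $1692 = $507.60. Patient pays $507.60; OOP now $7942.60. Insurer: $1692 − $507.60 = $1184.40.

$1184.40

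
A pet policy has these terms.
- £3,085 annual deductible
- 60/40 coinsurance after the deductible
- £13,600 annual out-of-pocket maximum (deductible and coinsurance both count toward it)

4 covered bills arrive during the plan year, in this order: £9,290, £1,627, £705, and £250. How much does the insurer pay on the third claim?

Claim 1 — £9,290: £3,085 finishes the deductible; £6,205 goes to coinsurance; owner's 40% is £2,482. Owner pays £5,567; OOP now £5,567. Plan pays £9,290 − £5,567 = £3,723.
Claim 2 — £1,627: 40% coinsurance on £1,627 = £650.80. Cost to owner: £650.80. OOP to date £6,217.80. Plan pays £1,627 − £650.80 = £976.20.
Claim 3 — £705: deductible already satisfied, so owner's share is 40% × £705 = £282. Cost to owner: £282. OOP to date £6,499.80. Plan pays £705 − £282 = £423.

£423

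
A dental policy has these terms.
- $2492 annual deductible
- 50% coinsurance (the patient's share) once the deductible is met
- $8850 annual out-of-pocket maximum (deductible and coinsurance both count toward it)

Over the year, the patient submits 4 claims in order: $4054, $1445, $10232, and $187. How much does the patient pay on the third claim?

$4854.50

Claim 1 ($4054): $2492 finishes the deductible; $1562 goes to coinsurance; coinsurance $1562 × 50% = $781. Patient owes $3273 (running OOP $3273).
Claim 2 ($1445): deductible met; 50% of $1445 = $722.50. Cost to patient: $722.50. OOP to date $3995.50.
Claim 3 ($10232): 50% coinsurance on $10232 = $5116. That would push OOP to $9111.50, over the $8850 cap, so patient pays $8850 − $3995.50 = $4854.50.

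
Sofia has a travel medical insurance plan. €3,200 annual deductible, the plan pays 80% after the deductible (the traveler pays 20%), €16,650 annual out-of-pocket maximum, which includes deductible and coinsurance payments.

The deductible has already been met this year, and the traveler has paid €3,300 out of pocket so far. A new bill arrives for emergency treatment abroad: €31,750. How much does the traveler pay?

With the deductible met, the entire €31,750 is subject to coinsurance.
20% of €31,750 = €6,350 falls to the traveler.
Year-to-date out-of-pocket becomes €3,300 + €6,350 = €9,650, still under the €16,650 maximum, so no cap applies.

€6,350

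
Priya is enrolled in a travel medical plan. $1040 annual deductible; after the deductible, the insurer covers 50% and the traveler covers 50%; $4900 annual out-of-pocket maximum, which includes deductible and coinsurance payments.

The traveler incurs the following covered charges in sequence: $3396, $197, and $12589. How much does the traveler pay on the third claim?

#1 ($3396): deductible takes $1040, $2356 remains; coinsurance $2356 × 50% = $1178. Traveler owes $2218 (running OOP $2218).
#2 ($197): deductible met; 50% of $197 = $98.50. Cost to traveler: $98.50. OOP to date $2316.50.
#3 ($12589): 50% coinsurance on $12589 = $6294.50. That would push OOP to $8611, over the $4900 cap, so traveler pays $4900 − $2316.50 = $2583.50.

$2583.50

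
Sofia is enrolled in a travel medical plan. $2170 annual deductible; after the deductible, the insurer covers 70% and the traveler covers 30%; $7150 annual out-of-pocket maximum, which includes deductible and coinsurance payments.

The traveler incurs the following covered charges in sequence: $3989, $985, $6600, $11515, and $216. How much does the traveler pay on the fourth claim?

#1 ($3989): $2170 finishes the deductible; $1819 goes to coinsurance; traveler's 30% is $545.70. Traveler owes $2715.70 (running OOP $2715.70).
#2 ($985): 30% coinsurance on $985 = $295.50. Traveler owes $295.50 (running OOP $3011.20).
#3 ($6600): deductible already satisfied, so traveler's share is 30% × $6600 = $1980. Cost to traveler: $1980. OOP to date $4991.20.
#4 ($11515): 30% coinsurance on $11515 = $3454.50. Adding that to $4991.20 gives $8445.70, past the $7150 cap; traveler pays only $7150 − $4991.20 = $2158.80.

$2158.80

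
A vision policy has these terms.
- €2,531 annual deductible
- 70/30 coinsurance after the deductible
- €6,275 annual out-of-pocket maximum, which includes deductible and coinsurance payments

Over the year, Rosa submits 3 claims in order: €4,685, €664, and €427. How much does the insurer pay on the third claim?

€298.90

Claim 1 — €4,685: €2,531 finishes the deductible; €2,154 goes to coinsurance; member's 30% is €646.20. Member owes €3,177.20 (running OOP €3,177.20). Insurer: €4,685 − €3,177.20 = €1,507.80.
Claim 2 — €664: deductible met; 30% of €664 = €199.20. Member pays €199.20; OOP now €3,376.40. Plan pays €664 − €199.20 = €464.80.
Claim 3 — €427: deductible met; 30% of €427 = €128.10. Member owes €128.10 (running OOP €3,504.50). Plan pays €427 − €128.10 = €298.90.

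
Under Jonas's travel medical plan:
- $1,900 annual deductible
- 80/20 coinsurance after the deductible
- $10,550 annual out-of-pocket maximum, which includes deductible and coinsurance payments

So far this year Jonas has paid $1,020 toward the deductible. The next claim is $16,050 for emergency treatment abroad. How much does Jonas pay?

$3,914

Deductible still to meet: $1,900 − $1,020 = $880.
After the $880 deductible portion, $16,050 − $880 = $15,170 is subject to coinsurance.
20% of $15,170 = $3,034 falls to the traveler.
Traveler responsibility before any cap: $880 + $3,034 = $3,914.
Cumulative spending $1,020 + $3,914 = $4,934 stays under the $10,550 maximum.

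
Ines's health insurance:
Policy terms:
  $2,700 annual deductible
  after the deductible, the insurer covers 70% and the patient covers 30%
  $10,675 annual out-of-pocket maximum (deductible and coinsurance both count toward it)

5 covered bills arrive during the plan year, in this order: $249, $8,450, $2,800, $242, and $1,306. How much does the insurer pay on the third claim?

Claim 1 ($249): fully absorbed by the deductible. Cost to patient: $249. OOP to date $249. Plan pays $249 − $249 = $0.
Claim 2 ($8,450): deductible takes $2,451, $5,999 remains; coinsurance $5,999 × 30% = $1,799.70. Patient owes $4,250.70 (running OOP $4,499.70). Insurer: $8,450 − $4,250.70 = $4,199.30.
Claim 3 ($2,800): deductible already satisfied, so patient's share is 30% × $2,800 = $840. Patient pays $840; OOP now $5,339.70. Insurer: $2,800 − $840 = $1,960.

$1,960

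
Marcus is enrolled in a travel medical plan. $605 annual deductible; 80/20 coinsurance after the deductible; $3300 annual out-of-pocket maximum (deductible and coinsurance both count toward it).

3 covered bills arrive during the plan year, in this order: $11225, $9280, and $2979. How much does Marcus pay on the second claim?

Claim 1 — $11225: $605 finishes the deductible; $10620 goes to coinsurance; coinsurance $10620 × 20% = $2124. Traveler owes $2729 (running OOP $2729).
Claim 2 — $9280: deductible met; 20% of $9280 = $1856. OOP would hit $4585 > $3300, so the cap limits the traveler to $3300 − $2729 = $571.

$571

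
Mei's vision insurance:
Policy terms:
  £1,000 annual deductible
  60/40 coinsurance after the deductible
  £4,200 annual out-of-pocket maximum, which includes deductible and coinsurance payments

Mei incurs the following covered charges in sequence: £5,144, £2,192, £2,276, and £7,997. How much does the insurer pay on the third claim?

£1,610.40

Bill 1, £5,144: deductible takes £1,000, £4,144 remains; 40% of £4,144 = £1,657.60. Member owes £2,657.60 (running OOP £2,657.60). Insurer: £5,144 − £2,657.60 = £2,486.40.
Bill 2, £2,192: 40% coinsurance on £2,192 = £876.80. Cost to member: £876.80. OOP to date £3,534.40. Plan pays £2,192 − £876.80 = £1,315.20.
Bill 3, £2,276: 40% coinsurance on £2,276 = £910.40. That would push OOP to £4,444.80, over the £4,200 cap, so member pays £4,200 − £3,534.40 = £665.60. Insurer: £2,276 − £665.60 = £1,610.40.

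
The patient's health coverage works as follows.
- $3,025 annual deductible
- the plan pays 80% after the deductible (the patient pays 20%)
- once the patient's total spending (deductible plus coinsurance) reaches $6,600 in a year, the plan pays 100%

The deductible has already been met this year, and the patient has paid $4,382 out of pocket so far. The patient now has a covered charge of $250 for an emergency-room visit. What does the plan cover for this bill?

$200

With the deductible met, the entire $250 is subject to coinsurance.
Coinsurance: $250 × 20% = $50.
Year-to-date out-of-pocket becomes $4,382 + $50 = $4,432, still under the $6,600 maximum, so no cap applies.
Insurer pays the balance: $250 − $50 = $200.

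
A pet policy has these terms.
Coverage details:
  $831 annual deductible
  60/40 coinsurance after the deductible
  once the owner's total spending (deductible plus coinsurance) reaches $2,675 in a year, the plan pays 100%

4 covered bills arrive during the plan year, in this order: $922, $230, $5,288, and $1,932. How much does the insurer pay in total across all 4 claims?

$5,697

Bill 1, $922: $831 to deductible, leaving $91; owner's 40% is $36.40. Cost to owner: $867.40. OOP to date $867.40. Insurer: $922 − $867.40 = $54.60.
Bill 2, $230: deductible met; 40% of $230 = $92. Cost to owner: $92. OOP to date $959.40. Plan pays $230 − $92 = $138.
Bill 3, $5,288: deductible met; 40% of $5,288 = $2,115.20. That would push OOP to $3,074.60, over the $2,675 cap, so owner pays $2,675 − $959.40 = $1,715.60. Plan pays $5,288 − $1,715.60 = $3,572.40.
Bill 4, $1,932: deductible met; 40% of $1,932 = $772.80. Adding that to $2,675 gives $3,447.80, past the $2,675 cap; owner pays only $2,675 − $2,675 = $0. Insurer: $1,932 − $0 = $1,932.
Insurer total: $54.60 + $138 + $3,572.40 + $1,932 = $5,697.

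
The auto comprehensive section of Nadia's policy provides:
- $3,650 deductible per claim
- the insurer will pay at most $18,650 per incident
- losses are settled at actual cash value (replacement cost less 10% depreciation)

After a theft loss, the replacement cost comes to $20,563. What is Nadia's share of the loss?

$5,706.30

At 10% depreciation, ACV = $20,563 − $2,056.30 = $18,506.70.
Subtract the deductible: $18,506.70 − $3,650 = $14,856.70.
$14,856.70 is within the $18,650 limit, so the insurer pays $14,856.70.
The policyholder bears the rest of the original loss: $20,563 − $14,856.70 = $5,706.30.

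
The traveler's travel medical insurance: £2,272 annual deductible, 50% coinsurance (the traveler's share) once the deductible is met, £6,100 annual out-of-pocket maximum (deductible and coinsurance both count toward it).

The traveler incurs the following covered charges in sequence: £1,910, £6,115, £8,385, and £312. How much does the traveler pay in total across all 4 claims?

£6,100

Claim 1 (£1,910): all of it applies to the deductible. Cost to traveler: £1,910. OOP to date £1,910.
Claim 2 (£6,115): £362 to deductible, leaving £5,753; 50% of £5,753 = £2,876.50. Traveler owes £3,238.50 (running OOP £5,148.50).
Claim 3 (£8,385): 50% coinsurance on £8,385 = £4,192.50. OOP would hit £9,341 > £6,100, so the cap limits the traveler to £6,100 − £5,148.50 = £951.50.
Claim 4 (£312): deductible already satisfied, so traveler's share is 50% × £312 = £156. That would push OOP to £6,256, over the £6,100 cap, so traveler pays £6,100 − £6,100 = £0.
Total paid by the traveler: £1,910 + £3,238.50 + £951.50 + £0 = £6,100.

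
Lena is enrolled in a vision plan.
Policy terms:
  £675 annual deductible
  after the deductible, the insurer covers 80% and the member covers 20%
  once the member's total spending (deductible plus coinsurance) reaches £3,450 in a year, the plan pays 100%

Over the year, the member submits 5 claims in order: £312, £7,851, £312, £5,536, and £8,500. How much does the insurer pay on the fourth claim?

Claim 1 (£312): entire amount goes to the deductible. Member owes £312 (running OOP £312). Insurer: £312 − £312 = £0.
Claim 2 (£7,851): £363 to deductible, leaving £7,488; coinsurance £7,488 × 20% = £1,497.60. Cost to member: £1,860.60. OOP to date £2,172.60. Plan pays £7,851 − £1,860.60 = £5,990.40.
Claim 3 (£312): 20% coinsurance on £312 = £62.40. Member pays £62.40; OOP now £2,235. Insurer: £312 − £62.40 = £249.60.
Claim 4 (£5,536): deductible met; 20% of £5,536 = £1,107.20. Member pays £1,107.20; OOP now £3,342.20. Plan pays £5,536 − £1,107.20 = £4,428.80.

£4,428.80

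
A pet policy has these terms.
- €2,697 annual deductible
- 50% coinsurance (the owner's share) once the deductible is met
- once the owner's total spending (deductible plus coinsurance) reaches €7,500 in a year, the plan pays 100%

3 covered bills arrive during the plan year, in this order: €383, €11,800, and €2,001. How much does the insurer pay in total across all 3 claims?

€6,684

Bill 1, €383: all of it applies to the deductible. Owner owes €383 (running OOP €383). Insurer: €383 − €383 = €0.
Bill 2, €11,800: €2,314 finishes the deductible; €9,486 goes to coinsurance; 50% of €9,486 = €4,743. Owner owes €7,057 (running OOP €7,440). Insurer: €11,800 − €7,057 = €4,743.
Bill 3, €2,001: deductible met; 50% of €2,001 = €1,000.50. Adding that to €7,440 gives €8,440.50, past the €7,500 cap; owner pays only €7,500 − €7,440 = €60. Insurer: €2,001 − €60 = €1,941.
Insurer total = bills − owner's total = €14,184 − €7,500 = €6,684.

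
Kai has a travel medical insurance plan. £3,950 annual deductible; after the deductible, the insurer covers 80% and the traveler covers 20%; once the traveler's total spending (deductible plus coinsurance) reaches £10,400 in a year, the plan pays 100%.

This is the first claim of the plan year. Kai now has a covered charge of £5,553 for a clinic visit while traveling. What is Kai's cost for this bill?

The full £3,950 deductible is still open; £3,950 of this bill applies to it.
After the £3,950 deductible portion, £5,553 − £3,950 = £1,603 is subject to coinsurance.
Traveler's 20% share of £1,603 is £320.60.
That puts the traveler's cost at £3,950 + £320.60 = £4,270.60 before any cap.
Cumulative spending £0 + £4,270.60 = £4,270.60 stays under the £10,400 maximum.

£4,270.60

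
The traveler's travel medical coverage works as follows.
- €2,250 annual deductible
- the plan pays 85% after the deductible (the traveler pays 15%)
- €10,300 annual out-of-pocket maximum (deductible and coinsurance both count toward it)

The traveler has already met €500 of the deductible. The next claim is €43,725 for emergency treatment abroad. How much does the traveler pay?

€500 of the €2,250 deductible is already met, leaving €1,750.
The remaining €41,975 (= €43,725 − €1,750) moves to coinsurance.
Traveler's 15% share of €41,975 is €6,296.25.
Traveler responsibility before any cap: €1,750 + €6,296.25 = €8,046.25.
Year-to-date out-of-pocket becomes €500 + €8,046.25 = €8,546.25, still under the €10,300 maximum, so no cap applies.

€8,046.25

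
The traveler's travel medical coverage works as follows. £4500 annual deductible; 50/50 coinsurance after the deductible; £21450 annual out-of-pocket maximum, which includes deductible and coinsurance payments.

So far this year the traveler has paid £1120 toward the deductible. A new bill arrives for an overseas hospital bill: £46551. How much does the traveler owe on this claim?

£20330

Remaining deductible: £4500 − £1120 = £3380.
That leaves £46551 − £3380 = £43171 for coinsurance.
50% of £43171 = £21585.50 falls to the traveler.
So the traveler owes £3380 + £21585.50 = £24965.50 before any cap.
That would bring total out-of-pocket to £26085.50, past the £21450 cap. The traveler is capped at £21450 − £1120 = £20330 on this claim.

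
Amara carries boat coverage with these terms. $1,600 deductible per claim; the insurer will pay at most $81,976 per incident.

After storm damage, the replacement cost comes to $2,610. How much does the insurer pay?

After the deductible, $2,610 − $1,600 = $1,010 remains.
That's under the $81,976 cap, so the insurer reimburses the full $1,010.

$1,010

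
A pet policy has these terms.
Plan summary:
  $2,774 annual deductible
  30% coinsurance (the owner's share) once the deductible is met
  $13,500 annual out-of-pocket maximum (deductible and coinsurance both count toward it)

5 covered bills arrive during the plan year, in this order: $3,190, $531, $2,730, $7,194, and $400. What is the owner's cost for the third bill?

#1 ($3,190): deductible takes $2,774, $416 remains; 30% of $416 = $124.80. Owner owes $2,898.80 (running OOP $2,898.80).
#2 ($531): 30% coinsurance on $531 = $159.30. Cost to owner: $159.30. OOP to date $3,058.10.
#3 ($2,730): 30% coinsurance on $2,730 = $819. Owner pays $819; OOP now $3,877.10.

$819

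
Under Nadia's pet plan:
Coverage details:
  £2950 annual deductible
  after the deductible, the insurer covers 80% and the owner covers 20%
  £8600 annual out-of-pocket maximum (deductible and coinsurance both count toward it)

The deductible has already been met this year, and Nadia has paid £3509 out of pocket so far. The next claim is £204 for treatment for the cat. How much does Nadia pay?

The deductible is already satisfied, so the full bill goes to coinsurance.
Owner's 20% share of £204 is £40.80.
Total out-of-pocket so far would be £3509 + £40.80 = £3549.80, below the £8600 cap — no reduction.

£40.80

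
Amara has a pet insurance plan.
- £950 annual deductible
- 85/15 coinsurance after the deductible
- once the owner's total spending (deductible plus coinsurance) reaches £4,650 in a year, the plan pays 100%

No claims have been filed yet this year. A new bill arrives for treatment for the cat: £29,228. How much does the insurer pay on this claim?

£24,578

Deductible not yet touched, so the first £950 of the bill goes to the deductible.
After the £950 deductible portion, £29,228 − £950 = £28,278 is subject to coinsurance.
Owner's 15% share of £28,278 is £4,241.70.
Owner responsibility before any cap: £950 + £4,241.70 = £5,191.70.
Adding £5,191.70 to the £0 already spent would give £5,191.70, which exceeds the £4,650 cap; the owner pays just £4,650 − £0 = £4,650.
Insurer pays the balance: £29,228 − £4,650 = £24,578.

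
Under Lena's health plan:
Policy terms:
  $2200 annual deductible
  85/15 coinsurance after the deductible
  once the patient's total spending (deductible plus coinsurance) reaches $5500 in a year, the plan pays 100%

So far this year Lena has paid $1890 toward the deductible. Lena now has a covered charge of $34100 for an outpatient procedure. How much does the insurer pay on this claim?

$30490

Deductible still to meet: $2200 − $1890 = $310.
After the $310 deductible portion, $34100 − $310 = $33790 is subject to coinsurance.
Patient's 15% share of $33790 is $5068.50.
Patient responsibility before any cap: $310 + $5068.50 = $5378.50.
Adding $5378.50 to the $1890 already spent would give $7268.50, which exceeds the $5500 cap; the patient pays just $5500 − $1890 = $3610.
The plan picks up $34100 − $3610 = $30490.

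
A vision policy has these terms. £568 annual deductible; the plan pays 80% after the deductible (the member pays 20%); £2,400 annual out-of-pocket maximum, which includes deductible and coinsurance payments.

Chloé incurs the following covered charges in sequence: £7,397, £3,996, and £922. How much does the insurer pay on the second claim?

£3,529.80

Claim 1 — £7,397: deductible takes £568, £6,829 remains; member's 20% is £1,365.80. Cost to member: £1,933.80. OOP to date £1,933.80. Plan pays £7,397 − £1,933.80 = £5,463.20.
Claim 2 — £3,996: 20% coinsurance on £3,996 = £799.20. That would push OOP to £2,733, over the £2,400 cap, so member pays £2,400 − £1,933.80 = £466.20. Insurer: £3,996 − £466.20 = £3,529.80.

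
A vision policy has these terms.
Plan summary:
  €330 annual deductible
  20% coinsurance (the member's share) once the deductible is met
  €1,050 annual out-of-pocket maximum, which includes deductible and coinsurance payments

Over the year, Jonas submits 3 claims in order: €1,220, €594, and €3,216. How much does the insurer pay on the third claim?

€2,792.80

#1 (€1,220): deductible takes €330, €890 remains; 20% of €890 = €178. Member pays €508; OOP now €508. Plan pays €1,220 − €508 = €712.
#2 (€594): deductible met; 20% of €594 = €118.80. Member pays €118.80; OOP now €626.80. Insurer: €594 − €118.80 = €475.20.
#3 (€3,216): deductible already satisfied, so member's share is 20% × €3,216 = €643.20. Adding that to €626.80 gives €1,270, past the €1,050 cap; member pays only €1,050 − €626.80 = €423.20. Plan pays €3,216 − €423.20 = €2,792.80.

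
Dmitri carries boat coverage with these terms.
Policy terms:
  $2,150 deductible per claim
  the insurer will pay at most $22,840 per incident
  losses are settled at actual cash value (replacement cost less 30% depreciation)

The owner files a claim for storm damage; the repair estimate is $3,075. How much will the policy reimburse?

$2.50

Actual cash value after 30% depreciation: $3,075 × 70% = $2,152.50.
Subtract the deductible: $2,152.50 − $2,150 = $2.50.
That's under the $22,840 cap, so the insurer reimburses the full $2.50.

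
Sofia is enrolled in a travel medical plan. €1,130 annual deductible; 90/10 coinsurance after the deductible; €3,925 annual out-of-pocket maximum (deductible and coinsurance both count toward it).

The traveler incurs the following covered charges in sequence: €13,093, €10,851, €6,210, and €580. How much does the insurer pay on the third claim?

#1 (€13,093): €1,130 finishes the deductible; €11,963 goes to coinsurance; 10% of €11,963 = €1,196.30. Traveler owes €2,326.30 (running OOP €2,326.30). Plan pays €13,093 − €2,326.30 = €10,766.70.
#2 (€10,851): 10% coinsurance on €10,851 = €1,085.10. Traveler pays €1,085.10; OOP now €3,411.40. Plan pays €10,851 − €1,085.10 = €9,765.90.
#3 (€6,210): 10% coinsurance on €6,210 = €621. OOP would hit €4,032.40 > €3,925, so the cap limits the traveler to €3,925 − €3,411.40 = €513.60. Plan pays €6,210 − €513.60 = €5,696.40.

€5,696.40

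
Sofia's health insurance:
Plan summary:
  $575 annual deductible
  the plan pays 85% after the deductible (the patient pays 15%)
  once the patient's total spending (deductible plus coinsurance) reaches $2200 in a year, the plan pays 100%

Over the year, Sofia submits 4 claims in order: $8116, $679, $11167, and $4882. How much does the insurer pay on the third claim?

#1 ($8116): $575 to deductible, leaving $7541; 15% of $7541 = $1131.15. Patient owes $1706.15 (running OOP $1706.15). Insurer: $8116 − $1706.15 = $6409.85.
#2 ($679): 15% coinsurance on $679 = $101.85. Patient owes $101.85 (running OOP $1808). Insurer: $679 − $101.85 = $577.15.
#3 ($11167): 15% coinsurance on $11167 = $1675.05. Adding that to $1808 gives $3483.05, past the $2200 cap; patient pays only $2200 − $1808 = $392. Plan pays $11167 − $392 = $10775.

$10775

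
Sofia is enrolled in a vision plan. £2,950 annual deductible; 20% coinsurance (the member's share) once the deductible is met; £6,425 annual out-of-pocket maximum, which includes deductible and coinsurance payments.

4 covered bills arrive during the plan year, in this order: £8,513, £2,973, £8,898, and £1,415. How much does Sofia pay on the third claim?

£1,767.80

Claim 1 (£8,513): £2,950 to deductible, leaving £5,563; coinsurance £5,563 × 20% = £1,112.60. Member pays £4,062.60; OOP now £4,062.60.
Claim 2 (£2,973): deductible already satisfied, so member's share is 20% × £2,973 = £594.60. Member pays £594.60; OOP now £4,657.20.
Claim 3 (£8,898): deductible already satisfied, so member's share is 20% × £8,898 = £1,779.60. OOP would hit £6,436.80 > £6,425, so the cap limits the member to £6,425 − £4,657.20 = £1,767.80.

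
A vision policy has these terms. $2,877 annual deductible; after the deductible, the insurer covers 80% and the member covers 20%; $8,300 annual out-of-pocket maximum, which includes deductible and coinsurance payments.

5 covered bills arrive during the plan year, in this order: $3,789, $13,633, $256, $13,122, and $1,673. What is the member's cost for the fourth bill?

Bill 1, $3,789: $2,877 finishes the deductible; $912 goes to coinsurance; 20% of $912 = $182.40. Member pays $3,059.40; OOP now $3,059.40.
Bill 2, $13,633: 20% coinsurance on $13,633 = $2,726.60. Cost to member: $2,726.60. OOP to date $5,786.
Bill 3, $256: deductible already satisfied, so member's share is 20% × $256 = $51.20. Member owes $51.20 (running OOP $5,837.20).
Bill 4, $13,122: deductible met; 20% of $13,122 = $2,624.40. Adding that to $5,837.20 gives $8,461.60, past the $8,300 cap; member pays only $8,300 − $5,837.20 = $2,462.80.

$2,462.80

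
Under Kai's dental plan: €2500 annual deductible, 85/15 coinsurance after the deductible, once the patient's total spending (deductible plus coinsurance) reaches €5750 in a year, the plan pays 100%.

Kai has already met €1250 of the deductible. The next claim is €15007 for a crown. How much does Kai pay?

€3313.55

€1250 of the €2500 deductible is already met, leaving €1250.
That leaves €15007 − €1250 = €13757 for coinsurance.
15% of €13757 = €2063.55 falls to the patient.
So the patient owes €1250 + €2063.55 = €3313.55 before any cap.
Cumulative spending €1250 + €3313.55 = €4563.55 stays under the €5750 maximum.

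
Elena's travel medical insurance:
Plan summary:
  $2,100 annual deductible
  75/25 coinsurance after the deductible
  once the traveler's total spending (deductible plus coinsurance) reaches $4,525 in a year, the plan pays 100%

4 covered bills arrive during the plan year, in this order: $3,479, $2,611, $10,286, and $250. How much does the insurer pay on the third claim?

Claim 1 — $3,479: $2,100 finishes the deductible; $1,379 goes to coinsurance; 25% of $1,379 = $344.75. Cost to traveler: $2,444.75. OOP to date $2,444.75. Plan pays $3,479 − $2,444.75 = $1,034.25.
Claim 2 — $2,611: deductible already satisfied, so traveler's share is 25% × $2,611 = $652.75. Traveler pays $652.75; OOP now $3,097.50. Insurer: $2,611 − $652.75 = $1,958.25.
Claim 3 — $10,286: deductible already satisfied, so traveler's share is 25% × $10,286 = $2,571.50. OOP would hit $5,669 > $4,525, so the cap limits the traveler to $4,525 − $3,097.50 = $1,427.50. Insurer: $10,286 − $1,427.50 = $8,858.50.

$8,858.50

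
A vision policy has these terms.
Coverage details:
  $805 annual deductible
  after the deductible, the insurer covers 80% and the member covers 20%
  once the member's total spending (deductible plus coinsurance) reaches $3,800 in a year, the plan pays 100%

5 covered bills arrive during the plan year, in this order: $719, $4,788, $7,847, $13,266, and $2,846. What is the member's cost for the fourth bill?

Claim 1 — $719: all of it applies to the deductible. Member pays $719; OOP now $719.
Claim 2 — $4,788: deductible takes $86, $4,702 remains; member's 20% is $940.40. Member owes $1,026.40 (running OOP $1,745.40).
Claim 3 — $7,847: deductible already satisfied, so member's share is 20% × $7,847 = $1,569.40. Cost to member: $1,569.40. OOP to date $3,314.80.
Claim 4 — $13,266: 20% coinsurance on $13,266 = $2,653.20. Adding that to $3,314.80 gives $5,968, past the $3,800 cap; member pays only $3,800 − $3,314.80 = $485.20.

$485.20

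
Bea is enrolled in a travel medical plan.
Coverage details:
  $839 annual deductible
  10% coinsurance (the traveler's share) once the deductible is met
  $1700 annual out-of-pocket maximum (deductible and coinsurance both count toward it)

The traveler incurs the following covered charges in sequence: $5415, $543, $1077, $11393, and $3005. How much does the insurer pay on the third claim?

Claim 1 ($5415): deductible takes $839, $4576 remains; coinsurance $4576 × 10% = $457.60. Cost to traveler: $1296.60. OOP to date $1296.60. Plan pays $5415 − $1296.60 = $4118.40.
Claim 2 ($543): deductible met; 10% of $543 = $54.30. Traveler pays $54.30; OOP now $1350.90. Insurer: $543 − $54.30 = $488.70.
Claim 3 ($1077): deductible met; 10% of $1077 = $107.70. Traveler pays $107.70; OOP now $1458.60. Plan pays $1077 − $107.70 = $969.30.

$969.30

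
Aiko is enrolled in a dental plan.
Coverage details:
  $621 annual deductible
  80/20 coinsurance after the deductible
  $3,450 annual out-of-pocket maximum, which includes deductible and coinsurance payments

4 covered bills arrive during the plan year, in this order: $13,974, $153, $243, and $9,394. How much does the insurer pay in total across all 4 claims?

$20,314

Bill 1, $13,974: $621 to deductible, leaving $13,353; 20% of $13,353 = $2,670.60. Cost to patient: $3,291.60. OOP to date $3,291.60. Insurer: $13,974 − $3,291.60 = $10,682.40.
Bill 2, $153: deductible met; 20% of $153 = $30.60. Patient pays $30.60; OOP now $3,322.20. Plan pays $153 − $30.60 = $122.40.
Bill 3, $243: deductible already satisfied, so patient's share is 20% × $243 = $48.60. Patient pays $48.60; OOP now $3,370.80. Plan pays $243 − $48.60 = $194.40.
Bill 4, $9,394: 20% coinsurance on $9,394 = $1,878.80. Adding that to $3,370.80 gives $5,249.60, past the $3,450 cap; patient pays only $3,450 − $3,370.80 = $79.20. Plan pays $9,394 − $79.20 = $9,314.80.
Insurer total: $10,682.40 + $122.40 + $194.40 + $9,314.80 = $20,314.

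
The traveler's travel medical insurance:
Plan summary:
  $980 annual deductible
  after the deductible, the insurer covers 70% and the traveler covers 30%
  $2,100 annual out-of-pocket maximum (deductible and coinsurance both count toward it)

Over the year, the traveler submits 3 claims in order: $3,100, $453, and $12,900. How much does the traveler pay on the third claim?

Claim 1 — $3,100: deductible takes $980, $2,120 remains; coinsurance $2,120 × 30% = $636. Traveler owes $1,616 (running OOP $1,616).
Claim 2 — $453: deductible already satisfied, so traveler's share is 30% × $453 = $135.90. Cost to traveler: $135.90. OOP to date $1,751.90.
Claim 3 — $12,900: deductible already satisfied, so traveler's share is 30% × $12,900 = $3,870. OOP would hit $5,621.90 > $2,100, so the cap limits the traveler to $2,100 − $1,751.90 = $348.10.

$348.10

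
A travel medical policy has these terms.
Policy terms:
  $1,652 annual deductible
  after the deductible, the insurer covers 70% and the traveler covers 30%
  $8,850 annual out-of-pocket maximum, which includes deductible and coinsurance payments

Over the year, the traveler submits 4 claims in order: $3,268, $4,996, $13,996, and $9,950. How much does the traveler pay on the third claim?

$4,198.80

#1 ($3,268): deductible takes $1,652, $1,616 remains; traveler's 30% is $484.80. Traveler owes $2,136.80 (running OOP $2,136.80).
#2 ($4,996): deductible already satisfied, so traveler's share is 30% × $4,996 = $1,498.80. Cost to traveler: $1,498.80. OOP to date $3,635.60.
#3 ($13,996): deductible already satisfied, so traveler's share is 30% × $13,996 = $4,198.80. Cost to traveler: $4,198.80. OOP to date $7,834.40.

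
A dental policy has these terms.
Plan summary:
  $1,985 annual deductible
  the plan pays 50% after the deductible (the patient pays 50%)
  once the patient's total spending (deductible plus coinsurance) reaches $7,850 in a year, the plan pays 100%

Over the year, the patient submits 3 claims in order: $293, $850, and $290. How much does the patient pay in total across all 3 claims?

Claim 1 — $293: fully absorbed by the deductible. Patient owes $293 (running OOP $293).
Claim 2 — $850: entire amount goes to the deductible. Cost to patient: $850. OOP to date $1,143.
Claim 3 — $290: all of it applies to the deductible. Patient owes $290 (running OOP $1,433).
Total paid by the patient: $293 + $850 + $290 = $1,433.

$1,433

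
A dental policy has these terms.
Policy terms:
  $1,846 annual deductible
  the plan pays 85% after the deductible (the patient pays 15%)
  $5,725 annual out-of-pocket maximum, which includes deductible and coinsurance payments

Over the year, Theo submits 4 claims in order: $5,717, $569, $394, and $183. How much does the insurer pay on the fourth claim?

Claim 1 — $5,717: $1,846 finishes the deductible; $3,871 goes to coinsurance; coinsurance $3,871 × 15% = $580.65. Patient pays $2,426.65; OOP now $2,426.65. Insurer: $5,717 − $2,426.65 = $3,290.35.
Claim 2 — $569: deductible met; 15% of $569 = $85.35. Cost to patient: $85.35. OOP to date $2,512. Plan pays $569 − $85.35 = $483.65.
Claim 3 — $394: deductible met; 15% of $394 = $59.10. Patient owes $59.10 (running OOP $2,571.10). Insurer: $394 − $59.10 = $334.90.
Claim 4 — $183: 15% coinsurance on $183 = $27.45. Cost to patient: $27.45. OOP to date $2,598.55. Plan pays $183 − $27.45 = $155.55.

$155.55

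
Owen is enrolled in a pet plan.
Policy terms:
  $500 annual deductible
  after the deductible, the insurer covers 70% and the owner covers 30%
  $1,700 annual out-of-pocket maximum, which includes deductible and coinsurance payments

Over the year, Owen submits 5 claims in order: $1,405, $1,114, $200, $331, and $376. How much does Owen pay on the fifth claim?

Claim 1 — $1,405: deductible takes $500, $905 remains; coinsurance $905 × 30% = $271.50. Owner pays $771.50; OOP now $771.50.
Claim 2 — $1,114: deductible already satisfied, so owner's share is 30% × $1,114 = $334.20. Cost to owner: $334.20. OOP to date $1,105.70.
Claim 3 — $200: deductible met; 30% of $200 = $60. Owner owes $60 (running OOP $1,165.70).
Claim 4 — $331: 30% coinsurance on $331 = $99.30. Owner pays $99.30; OOP now $1,265.
Claim 5 — $376: 30% coinsurance on $376 = $112.80. Owner owes $112.80 (running OOP $1,377.80).

$112.80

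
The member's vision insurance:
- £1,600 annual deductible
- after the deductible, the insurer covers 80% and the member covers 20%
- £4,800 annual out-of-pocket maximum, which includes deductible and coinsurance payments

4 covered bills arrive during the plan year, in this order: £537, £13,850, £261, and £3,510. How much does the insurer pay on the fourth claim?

£2,919.60

Claim 1 — £537: fully absorbed by the deductible. Member owes £537 (running OOP £537). Plan pays £537 − £537 = £0.
Claim 2 — £13,850: £1,063 to deductible, leaving £12,787; coinsurance £12,787 × 20% = £2,557.40. Member owes £3,620.40 (running OOP £4,157.40). Insurer: £13,850 − £3,620.40 = £10,229.60.
Claim 3 — £261: deductible met; 20% of £261 = £52.20. Cost to member: £52.20. OOP to date £4,209.60. Insurer: £261 − £52.20 = £208.80.
Claim 4 — £3,510: 20% coinsurance on £3,510 = £702. That would push OOP to £4,911.60, over the £4,800 cap, so member pays £4,800 − £4,209.60 = £590.40. Insurer: £3,510 − £590.40 = £2,919.60.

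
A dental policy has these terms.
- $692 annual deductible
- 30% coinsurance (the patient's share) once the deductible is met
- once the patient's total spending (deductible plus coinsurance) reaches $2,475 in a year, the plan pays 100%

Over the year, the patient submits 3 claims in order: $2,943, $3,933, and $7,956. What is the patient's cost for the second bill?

$1,107.70

Bill 1, $2,943: $692 to deductible, leaving $2,251; patient's 30% is $675.30. Patient owes $1,367.30 (running OOP $1,367.30).
Bill 2, $3,933: deductible met; 30% of $3,933 = $1,179.90. That would push OOP to $2,547.20, over the $2,475 cap, so patient pays $2,475 − $1,367.30 = $1,107.70.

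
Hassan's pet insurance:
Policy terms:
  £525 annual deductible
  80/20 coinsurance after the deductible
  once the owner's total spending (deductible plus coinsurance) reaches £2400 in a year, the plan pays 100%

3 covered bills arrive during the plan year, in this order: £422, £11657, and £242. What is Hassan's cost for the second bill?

Bill 1, £422: fully absorbed by the deductible. Owner pays £422; OOP now £422.
Bill 2, £11657: deductible takes £103, £11554 remains; coinsurance £11554 × 20% = £2310.80. Deductible plus coinsurance: £103 + £2310.80 = £2413.80. That would push OOP to £2835.80, over the £2400 cap, so owner pays £2400 − £422 = £1978.

£1978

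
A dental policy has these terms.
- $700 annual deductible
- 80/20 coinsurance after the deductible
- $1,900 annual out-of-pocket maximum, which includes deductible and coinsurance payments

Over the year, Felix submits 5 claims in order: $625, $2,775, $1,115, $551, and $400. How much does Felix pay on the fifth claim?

#1 ($625): entire amount goes to the deductible. Patient owes $625 (running OOP $625).
#2 ($2,775): $75 to deductible, leaving $2,700; patient's 20% is $540. Cost to patient: $615. OOP to date $1,240.
#3 ($1,115): deductible already satisfied, so patient's share is 20% × $1,115 = $223. Patient pays $223; OOP now $1,463.
#4 ($551): 20% coinsurance on $551 = $110.20. Patient pays $110.20; OOP now $1,573.20.
#5 ($400): deductible already satisfied, so patient's share is 20% × $400 = $80. Patient pays $80; OOP now $1,653.20.

$80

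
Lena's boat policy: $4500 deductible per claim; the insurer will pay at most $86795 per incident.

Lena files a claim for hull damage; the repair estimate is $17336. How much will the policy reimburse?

$12836

Subtract the deductible: $17336 − $4500 = $12836.
That's under the $86795 cap, so the insurer reimburses the full $12836.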